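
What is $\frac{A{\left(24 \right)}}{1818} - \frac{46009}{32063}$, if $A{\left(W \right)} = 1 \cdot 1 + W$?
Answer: $- \frac{82842787}{58290534} \approx -1.4212$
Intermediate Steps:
$A{\left(W \right)} = 1 + W$
$\frac{A{\left(24 \right)}}{1818} - \frac{46009}{32063} = \frac{1 + 24}{1818} - \frac{46009}{32063} = 25 \cdot \frac{1}{1818} - \frac{46009}{32063} = \frac{25}{1818} - \frac{46009}{32063} = - \frac{82842787}{58290534}$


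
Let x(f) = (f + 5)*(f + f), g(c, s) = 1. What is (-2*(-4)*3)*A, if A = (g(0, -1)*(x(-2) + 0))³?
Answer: -41472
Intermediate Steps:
x(f) = 2*f*(5 + f) (x(f) = (5 + f)*(2*f) = 2*f*(5 + f))
A = -1728 (A = (1*(2*(-2)*(5 - 2) + 0))³ = (1*(2*(-2)*3 + 0))³ = (1*(-12 + 0))³ = (1*(-12))³ = (-12)³ = -1728)
(-2*(-4)*3)*A = (-2*(-4)*3)*(-1728) = (8*3)*(-1728) = 24*(-1728) = -41472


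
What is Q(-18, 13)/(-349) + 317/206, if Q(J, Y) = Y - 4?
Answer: 108779/71894 ≈ 1.5130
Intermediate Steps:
Q(J, Y) = -4 + Y
Q(-18, 13)/(-349) + 317/206 = (-4 + 13)/(-349) + 317/206 = 9*(-1/349) + 317*(1/206) = -9/349 + 317/206 = 108779/71894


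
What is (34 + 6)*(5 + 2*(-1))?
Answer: 120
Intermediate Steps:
(34 + 6)*(5 + 2*(-1)) = 40*(5 - 2) = 40*3 = 120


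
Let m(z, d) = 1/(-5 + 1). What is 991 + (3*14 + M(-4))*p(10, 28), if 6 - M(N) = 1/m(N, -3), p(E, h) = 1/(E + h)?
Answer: 18855/19 ≈ 992.37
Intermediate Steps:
m(z, d) = -¼ (m(z, d) = 1/(-4) = -¼)
M(N) = 10 (M(N) = 6 - 1/(-¼) = 6 - 1*(-4) = 6 + 4 = 10)
991 + (3*14 + M(-4))*p(10, 28) = 991 + (3*14 + 10)/(10 + 28) = 991 + (42 + 10)/38 = 991 + 52*(1/38) = 991 + 26/19 = 18855/19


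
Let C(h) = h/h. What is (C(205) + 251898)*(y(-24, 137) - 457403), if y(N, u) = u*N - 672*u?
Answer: -139238431745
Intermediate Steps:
y(N, u) = -672*u + N*u (y(N, u) = N*u - 672*u = -672*u + N*u)
C(h) = 1
(C(205) + 251898)*(y(-24, 137) - 457403) = (1 + 251898)*(137*(-672 - 24) - 457403) = 251899*(137*(-696) - 457403) = 251899*(-95352 - 457403) = 251899*(-552755) = -139238431745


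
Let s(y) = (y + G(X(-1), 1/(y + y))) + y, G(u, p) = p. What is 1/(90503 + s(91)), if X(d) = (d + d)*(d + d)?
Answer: 182/16504671 ≈ 1.1027e-5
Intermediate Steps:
X(d) = 4*d² (X(d) = (2*d)*(2*d) = 4*d²)
s(y) = 1/(2*y) + 2*y (s(y) = (y + 1/(y + y)) + y = (y + 1/(2*y)) + y = 1/(2*y) + 2*y)
1/(90503 + s(91)) = 1/(90503 + ((½)/91 + 2*91)) = 1/(90503 + ((½)*(1/91) + 182)) = 1/(90503 + (1/182 + 182)) = 1/(90503 + 33125/182) = 1/(16504671/182) = 182/16504671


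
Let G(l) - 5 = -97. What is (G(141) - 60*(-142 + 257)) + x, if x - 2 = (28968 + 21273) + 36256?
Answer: 79507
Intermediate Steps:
G(l) = -92 (G(l) = 5 - 97 = -92)
x = 86499 (x = 2 + ((28968 + 21273) + 36256) = 2 + (50241 + 36256) = 2 + 86497 = 86499)
(G(141) - 60*(-142 + 257)) + x = (-92 - 60*(-142 + 257)) + 86499 = (-92 - 60*115) + 86499 = (-92 - 6900) + 86499 = -6992 + 86499 = 79507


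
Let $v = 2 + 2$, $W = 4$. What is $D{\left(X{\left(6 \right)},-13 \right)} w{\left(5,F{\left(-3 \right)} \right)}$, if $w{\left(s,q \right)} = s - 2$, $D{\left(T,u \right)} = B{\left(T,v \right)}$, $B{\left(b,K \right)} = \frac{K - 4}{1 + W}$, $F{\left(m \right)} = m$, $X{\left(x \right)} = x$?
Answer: $0$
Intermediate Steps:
$v = 4$
$B{\left(b,K \right)} = - \frac{4}{5} + \frac{K}{5}$ ($B{\left(b,K \right)} = \frac{K - 4}{1 + 4} = \frac{-4 + K}{5} = \left(-4 + K\right) \frac{1}{5} = - \frac{4}{5} + \frac{K}{5}$)
$D{\left(T,u \right)} = 0$ ($D{\left(T,u \right)} = - \frac{4}{5} + \frac{1}{5} \cdot 4 = - \frac{4}{5} + \frac{4}{5} = 0$)
$w{\left(s,q \right)} = -2 + s$
$D{\left(X{\left(6 \right)},-13 \right)} w{\left(5,F{\left(-3 \right)} \right)} = 0 \left(-2 + 5\right) = 0 \cdot 3 = 0$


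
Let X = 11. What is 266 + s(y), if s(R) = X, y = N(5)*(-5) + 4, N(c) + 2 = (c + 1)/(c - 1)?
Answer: 277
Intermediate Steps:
N(c) = -2 + (1 + c)/(-1 + c) (N(c) = -2 + (c + 1)/(c - 1) = -2 + (1 + c)/(-1 + c))
y = 13/2 (y = ((3 - 1*5)/(-1 + 5))*(-5) + 4 = ((3 - 5)/4)*(-5) + 4 = ((1/4)*(-2))*(-5) + 4 = -1/2*(-5) + 4 = 5/2 + 4 = 13/2 ≈ 6.5000)
s(R) = 11
266 + s(y) = 266 + 11 = 277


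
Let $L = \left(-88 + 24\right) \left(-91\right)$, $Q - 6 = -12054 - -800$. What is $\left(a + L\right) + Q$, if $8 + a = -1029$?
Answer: $-6461$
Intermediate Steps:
$a = -1037$ ($a = -8 - 1029 = -1037$)
$Q = -11248$ ($Q = 6 - 11254 = -11248$)
$L = 5824$ ($L = \left(-64\right) \left(-91\right) = 5824$)
$\left(a + L\right) + Q = \left(-1037 + 5824\right) - 11248 = 4787 - 11248 = -6461$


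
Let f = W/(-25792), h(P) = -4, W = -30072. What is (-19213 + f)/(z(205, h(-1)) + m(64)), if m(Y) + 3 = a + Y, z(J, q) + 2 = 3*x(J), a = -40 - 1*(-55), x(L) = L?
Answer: -61938953/2221336 ≈ -27.884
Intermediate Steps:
a = 15 (a = -40 + 55 = 15)
f = 3759/3224 (f = -30072/(-25792) = -30072*(-1/25792) = 3759/3224 ≈ 1.1659)
z(J, q) = -2 + 3*J
m(Y) = 12 + Y (m(Y) = -3 + (15 + Y) = 12 + Y)
(-19213 + f)/(z(205, h(-1)) + m(64)) = (-19213 + 3759/3224)/((-2 + 3*205) + (12 + 64)) = -61938953/(3224*((-2 + 615) + 76)) = -61938953/(3224*(613 + 76)) = -61938953/3224/689 = -61938953/3224*1/689 = -61938953/2221336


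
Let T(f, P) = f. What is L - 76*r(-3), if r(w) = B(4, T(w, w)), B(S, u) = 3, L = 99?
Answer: -129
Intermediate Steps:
r(w) = 3
L - 76*r(-3) = 99 - 76*3 = 99 - 228 = -129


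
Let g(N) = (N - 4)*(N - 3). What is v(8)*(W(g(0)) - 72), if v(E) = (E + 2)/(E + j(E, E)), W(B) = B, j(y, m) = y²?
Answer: -25/3 ≈ -8.3333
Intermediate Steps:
g(N) = (-4 + N)*(-3 + N)
v(E) = (2 + E)/(E + E²) (v(E) = (E + 2)/(E + E²) = (2 + E)/(E + E²))
v(8)*(W(g(0)) - 72) = ((2 + 8)/(8*(1 + 8)))*((12 + 0² - 7*0) - 72) = ((⅛)*10/9)*((12 + 0 + 0) - 72) = ((⅛)*(⅑)*10)*(12 - 72) = (5/36)*(-60) = -25/3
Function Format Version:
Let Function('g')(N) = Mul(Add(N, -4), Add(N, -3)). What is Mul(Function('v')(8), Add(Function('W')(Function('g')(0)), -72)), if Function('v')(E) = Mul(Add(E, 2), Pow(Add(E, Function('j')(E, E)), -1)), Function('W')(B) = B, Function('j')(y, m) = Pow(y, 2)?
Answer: Rational(-25, 3) ≈ -8.3333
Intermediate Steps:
Function('g')(N) = Mul(Add(-4, N), Add(-3, N))
Function('v')(E) = Mul(Pow(Add(E, Pow(E, 2)), -1), Add(2, E)) (Function('v')(E) = Mul(Add(E, 2), Pow(Add(E, Pow(E, 2)), -1)) = Mul(Add(2, E), Pow(Add(E, Pow(E, 2)), -1)) = Mul(Pow(Add(E, Pow(E, 2)), -1), Add(2, E)))
Mul(Function('v')(8), Add(Function('W')(Function('g')(0)), -72)) = Mul(Mul(Pow(8, -1), Pow(Add(1, 8), -1), Add(2, 8)), Add(Add(12, Pow(0, 2), Mul(-7, 0)), -72)) = Mul(Mul(Rational(1, 8), Pow(9, -1), 10), Add(Add(12, 0, 0), -72)) = Mul(Mul(Rational(1, 8), Rational(1, 9), 10), Add(12, -72)) = Mul(Rational(5, 36), -60) = Rational(-25, 3)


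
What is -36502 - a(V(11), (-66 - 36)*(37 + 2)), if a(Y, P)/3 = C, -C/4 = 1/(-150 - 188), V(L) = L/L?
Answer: -6168844/169 ≈ -36502.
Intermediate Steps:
V(L) = 1
C = 2/169 (C = -4/(-150 - 188) = -4/(-338) = -4*(-1/338) = 2/169 ≈ 0.011834)
a(Y, P) = 6/169 (a(Y, P) = 3*(2/169) = 6/169)
-36502 - a(V(11), (-66 - 36)*(37 + 2)) = -36502 - 1*6/169 = -36502 - 6/169 = -6168844/169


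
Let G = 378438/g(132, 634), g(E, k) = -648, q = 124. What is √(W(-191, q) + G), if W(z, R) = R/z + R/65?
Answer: I*√29101898567235/223470 ≈ 24.14*I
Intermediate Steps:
W(z, R) = R/65 + R/z (W(z, R) = R/z + R*(1/65) = R/z + R/65 = R/65 + R/z)
G = -63073/108 (G = 378438/(-648) = 378438*(-1/648) = -63073/108 ≈ -584.01)
√(W(-191, q) + G) = √(((1/65)*124 + 124/(-191)) - 63073/108) = √((124/65 + 124*(-1/191)) - 63073/108) = √((124/65 - 124/191) - 63073/108) = √(15624/12415 - 63073/108) = √(-781363903/1340820) = I*√29101898567235/223470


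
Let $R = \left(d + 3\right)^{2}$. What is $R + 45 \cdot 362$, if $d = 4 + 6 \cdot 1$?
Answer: $16459$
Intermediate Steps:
$d = 10$ ($d = 4 + 6 = 10$)
$R = 169$ ($R = \left(10 + 3\right)^{2} = 13^{2} = 169$)
$R + 45 \cdot 362 = 169 + 45 \cdot 362 = 169 + 16290 = 16459$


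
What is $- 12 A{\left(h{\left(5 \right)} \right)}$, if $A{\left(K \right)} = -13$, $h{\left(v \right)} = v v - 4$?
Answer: $156$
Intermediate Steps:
$h{\left(v \right)} = -4 + v^{2}$ ($h{\left(v \right)} = v^{2} - 4 = -4 + v^{2}$)
$- 12 A{\left(h{\left(5 \right)} \right)} = \left(-12\right) \left(-13\right) = 156$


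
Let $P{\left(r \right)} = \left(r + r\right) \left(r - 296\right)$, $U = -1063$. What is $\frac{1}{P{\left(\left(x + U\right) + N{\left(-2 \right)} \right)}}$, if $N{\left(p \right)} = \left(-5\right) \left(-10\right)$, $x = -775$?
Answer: $\frac{1}{7452384} \approx 1.3419 \cdot 10^{-7}$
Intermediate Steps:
$N{\left(p \right)} = 50$
$P{\left(r \right)} = 2 r \left(-296 + r\right)$
$\frac{1}{P{\left(\left(x + U\right) + N{\left(-2 \right)} \right)}} = \frac{1}{2 \left(\left(-775 - 1063\right) + 50\right) \left(-296 + \left(\left(-775 - 1063\right) + 50\right)\right)} = \frac{1}{2 \left(-1838 + 50\right) \left(-296 + \left(-1838 + 50\right)\right)} = \frac{1}{2 \left(-1788\right) \left(-296 - 1788\right)} = \frac{1}{2 \left(-1788\right) \left(-2084\right)} = \frac{1}{7452384}$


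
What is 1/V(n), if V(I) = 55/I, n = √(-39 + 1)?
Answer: I*√38/55 ≈ 0.11208*I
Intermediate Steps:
n = I*√38 (n = √(-38) = I*√38 ≈ 6.1644*I)
1/V(n) = 1/(55/((I*√38))) = 1/(55*(-I*√38/38)) = 1/(-55*I*√38/38) = I*√38/55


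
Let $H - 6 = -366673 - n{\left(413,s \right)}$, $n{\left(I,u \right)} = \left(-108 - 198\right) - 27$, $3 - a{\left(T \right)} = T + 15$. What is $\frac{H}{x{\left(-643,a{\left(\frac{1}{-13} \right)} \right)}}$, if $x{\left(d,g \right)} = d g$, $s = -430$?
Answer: $- \frac{4762342}{99665} \approx -47.784$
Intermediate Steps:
$a{\left(T \right)} = -12 - T$ ($a{\left(T \right)} = 3 - \left(T + 15\right) = 3 - \left(15 + T\right) = -12 - T$)
$n{\left(I,u \right)} = -333$ ($n{\left(I,u \right)} = -306 - 27 = -333$)
$H = -366334$ ($H = 6 - 366340 = -366334$)
$\frac{H}{x{\left(-643,a{\left(\frac{1}{-13} \right)} \right)}} = - \frac{366334}{\left(-643\right) \left(-12 - \frac{1}{-13}\right)} = - \frac{366334}{\left(-643\right) \left(-12 - - \frac{1}{13}\right)} = - \frac{366334}{\left(-643\right) \left(-12 + \frac{1}{13}\right)} = - \frac{366334}{\left(-643\right) \left(- \frac{155}{13}\right)} = - \frac{366334}{\frac{99665}{13}} = \left(-366334\right) \frac{13}{99665} = - \frac{4762342}{99665}$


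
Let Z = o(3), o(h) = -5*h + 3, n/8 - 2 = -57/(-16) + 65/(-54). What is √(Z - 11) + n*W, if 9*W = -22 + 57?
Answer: 65905/486 + I*√23 ≈ 135.61 + 4.7958*I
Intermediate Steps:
W = 35/9 (W = (-22 + 57)/9 = (⅑)*35 = 35/9 ≈ 3.8889)
n = 1883/54 (n = 16 + 8*(-57/(-16) + 65/(-54)) = 16 + 8*(-57*(-1/16) + 65*(-1/54)) = 16 + 8*(57/16 - 65/54) = 16 + 8*(1019/432) = 16 + 1019/54 = 1883/54 ≈ 34.870)
o(h) = 3 - 5*h
Z = -12 (Z = 3 - 5*3 = 3 - 15 = -12)
√(Z - 11) + n*W = √(-12 - 11) + (1883/54)*(35/9) = √(-23) + 65905/486 = I*√23 + 65905/486 = 65905/486 + I*√23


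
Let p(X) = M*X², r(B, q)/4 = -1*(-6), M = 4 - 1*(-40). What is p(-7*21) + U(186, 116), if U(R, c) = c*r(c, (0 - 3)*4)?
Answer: 953580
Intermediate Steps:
M = 44 (M = 4 + 40 = 44)
r(B, q) = 24 (r(B, q) = 4*(-1*(-6)) = 4*6 = 24)
p(X) = 44*X²
U(R, c) = 24*c (U(R, c) = c*24 = 24*c)
p(-7*21) + U(186, 116) = 44*(-7*21)² + 24*116 = 44*(-147)² + 2784 = 44*21609 + 2784 = 950796 + 2784 = 953580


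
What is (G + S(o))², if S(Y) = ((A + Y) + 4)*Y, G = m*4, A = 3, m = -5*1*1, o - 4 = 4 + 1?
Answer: 15376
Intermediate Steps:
o = 9 (o = 4 + (4 + 1) = 4 + 5 = 9)
m = -5 (m = -5*1 = -5)
G = -20 (G = -5*4 = -20)
S(Y) = Y*(7 + Y) (S(Y) = ((3 + Y) + 4)*Y = (7 + Y)*Y = Y*(7 + Y))
(G + S(o))² = (-20 + 9*(7 + 9))² = (-20 + 9*16)² = (-20 + 144)² = 124² = 15376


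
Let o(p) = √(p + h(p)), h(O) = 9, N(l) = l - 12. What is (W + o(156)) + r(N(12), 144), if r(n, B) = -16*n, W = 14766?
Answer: 14766 + √165 ≈ 14779.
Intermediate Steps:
N(l) = -12 + l
o(p) = √(9 + p) (o(p) = √(p + 9) = √(9 + p))
(W + o(156)) + r(N(12), 144) = (14766 + √(9 + 156)) - 16*(-12 + 12) = (14766 + √165) - 16*0 = (14766 + √165) + 0 = 14766 + √165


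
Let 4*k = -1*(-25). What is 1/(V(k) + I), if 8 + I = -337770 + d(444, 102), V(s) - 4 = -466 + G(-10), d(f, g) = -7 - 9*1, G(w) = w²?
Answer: -1/338156 ≈ -2.9572e-6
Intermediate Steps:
d(f, g) = -16 (d(f, g) = -7 - 9 = -16)
k = 25/4 (k = (-1*(-25))/4 = (¼)*25 = 25/4 ≈ 6.2500)
V(s) = -362 (V(s) = 4 + (-466 + (-10)²) = 4 + (-466 + 100) = 4 - 366 = -362)
I = -337794 (I = -8 + (-337770 - 16) = -8 - 337786 = -337794)
1/(V(k) + I) = 1/(-362 - 337794) = 1/(-338156) = -1/338156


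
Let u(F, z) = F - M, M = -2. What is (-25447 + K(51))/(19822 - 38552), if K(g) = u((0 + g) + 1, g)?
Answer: 25393/18730 ≈ 1.3557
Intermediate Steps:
u(F, z) = 2 + F (u(F, z) = F - 1*(-2) = F + 2 = 2 + F)
K(g) = 3 + g (K(g) = 2 + ((0 + g) + 1) = 2 + (g + 1) = 2 + (1 + g) = 3 + g)
(-25447 + K(51))/(19822 - 38552) = (-25447 + (3 + 51))/(19822 - 38552) = (-25447 + 54)/(-18730) = -25393*(-1/18730) = 25393/18730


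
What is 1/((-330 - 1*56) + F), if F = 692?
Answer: 1/306 ≈ 0.0032680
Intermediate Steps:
1/((-330 - 1*56) + F) = 1/((-330 - 1*56) + 692) = 1/((-330 - 56) + 692) = 1/(-386 + 692) = 1/306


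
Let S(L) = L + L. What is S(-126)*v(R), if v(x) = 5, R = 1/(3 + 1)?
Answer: -1260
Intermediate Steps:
R = ¼ (R = 1/4 = ¼ ≈ 0.25000)
S(L) = 2*L
S(-126)*v(R) = (2*(-126))*5 = -252*5 = -1260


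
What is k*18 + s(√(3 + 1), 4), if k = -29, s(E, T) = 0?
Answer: -522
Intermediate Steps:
k*18 + s(√(3 + 1), 4) = -29*18 + 0 = -522 + 0 = -522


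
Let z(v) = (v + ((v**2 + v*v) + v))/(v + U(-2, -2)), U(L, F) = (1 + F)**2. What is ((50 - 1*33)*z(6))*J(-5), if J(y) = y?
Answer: -1020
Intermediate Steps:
z(v) = (2*v + 2*v**2)/(1 + v) (z(v) = (v + ((v**2 + v*v) + v))/(v + (1 - 2)**2) = (v + ((v**2 + v**2) + v))/(v + (-1)**2) = (v + (2*v**2 + v))/(v + 1) = (v + (v + 2*v**2))/(1 + v) = (2*v + 2*v**2)/(1 + v))
((50 - 1*33)*z(6))*J(-5) = ((50 - 1*33)*(2*6))*(-5) = ((50 - 33)*12)*(-5) = (17*12)*(-5) = 204*(-5) = -1020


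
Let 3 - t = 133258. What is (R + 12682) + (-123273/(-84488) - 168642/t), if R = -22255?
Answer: -107746451947209/11258448440 ≈ -9570.3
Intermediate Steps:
t = -133255 (t = 3 - 1*133258 = 3 - 133258 = -133255)
(R + 12682) + (-123273/(-84488) - 168642/t) = (-22255 + 12682) + (-123273/(-84488) - 168642/(-133255)) = -9573 + (-123273*(-1/84488) - 168642*(-1/133255)) = -9573 + (123273/84488 + 168642/133255) = -9573 + 30674968911/11258448440 = -107746451947209/11258448440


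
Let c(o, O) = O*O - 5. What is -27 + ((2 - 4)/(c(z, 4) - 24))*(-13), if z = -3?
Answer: -29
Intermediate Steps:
c(o, O) = -5 + O² (c(o, O) = O² - 5 = -5 + O²)
-27 + ((2 - 4)/(c(z, 4) - 24))*(-13) = -27 + ((2 - 4)/((-5 + 4²) - 24))*(-13) = -27 - 2/((-5 + 16) - 24)*(-13) = -27 - 2/(11 - 24)*(-13) = -27 - 2/(-13)*(-13) = -27 - 2*(-1/13)*(-13) = -27 + (2/13)*(-13) = -27 - 2 = -29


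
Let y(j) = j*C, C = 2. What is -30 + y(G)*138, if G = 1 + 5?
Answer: 1626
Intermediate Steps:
G = 6
y(j) = 2*j (y(j) = j*2 = 2*j)
-30 + y(G)*138 = -30 + (2*6)*138 = -30 + 12*138 = -30 + 1656 = 1626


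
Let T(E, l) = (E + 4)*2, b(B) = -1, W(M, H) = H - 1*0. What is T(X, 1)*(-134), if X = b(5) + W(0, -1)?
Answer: -536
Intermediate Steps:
W(M, H) = H (W(M, H) = H + 0 = H)
X = -2 (X = -1 - 1 = -2)
T(E, l) = 8 + 2*E (T(E, l) = (4 + E)*2 = 8 + 2*E)
T(X, 1)*(-134) = (8 + 2*(-2))*(-134) = (8 - 4)*(-134) = 4*(-134) = -536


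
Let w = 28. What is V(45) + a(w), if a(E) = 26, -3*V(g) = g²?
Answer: -649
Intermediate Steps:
V(g) = -g²/3
V(45) + a(w) = -⅓*45² + 26 = -⅓*2025 + 26 = -675 + 26 = -649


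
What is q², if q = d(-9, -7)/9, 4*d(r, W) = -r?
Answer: 1/16 ≈ 0.062500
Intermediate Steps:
d(r, W) = -r/4 (d(r, W) = (-r)/4 = -r/4)
q = ¼ (q = -¼*(-9)/9 = (9/4)*(⅑) = ¼ ≈ 0.25000)
q² = (¼)² = 1/16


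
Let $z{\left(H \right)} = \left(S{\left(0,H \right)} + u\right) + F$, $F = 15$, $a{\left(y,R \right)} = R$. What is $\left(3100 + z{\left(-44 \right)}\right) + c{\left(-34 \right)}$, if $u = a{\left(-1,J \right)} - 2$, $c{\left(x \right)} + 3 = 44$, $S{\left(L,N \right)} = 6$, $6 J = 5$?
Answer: $\frac{18965}{6} \approx 3160.8$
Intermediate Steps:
$J = \frac{5}{6}$ ($J = \frac{1}{6} \cdot 5 = \frac{5}{6} \approx 0.83333$)
$c{\left(x \right)} = 41$ ($c{\left(x \right)} = -3 + 44 = 41$)
$u = - \frac{7}{6}$ ($u = \frac{5}{6} - 2 = - \frac{7}{6} \approx -1.1667$)
$z{\left(H \right)} = \frac{119}{6}$ ($z{\left(H \right)} = \left(6 - \frac{7}{6}\right) + 15 = \frac{29}{6} + 15 = \frac{119}{6}$)
$\left(3100 + z{\left(-44 \right)}\right) + c{\left(-34 \right)} = \left(3100 + \frac{119}{6}\right) + 41 = \frac{18719}{6} + 41 = \frac{18965}{6}$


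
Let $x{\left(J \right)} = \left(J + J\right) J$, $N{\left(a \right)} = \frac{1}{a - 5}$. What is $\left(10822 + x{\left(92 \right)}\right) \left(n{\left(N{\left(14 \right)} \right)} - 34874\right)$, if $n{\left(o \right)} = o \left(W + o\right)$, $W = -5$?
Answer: $- \frac{26129751500}{27} \approx -9.6777 \cdot 10^{8}$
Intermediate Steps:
$N{\left(a \right)} = \frac{1}{-5 + a}$
$n{\left(o \right)} = o \left(-5 + o\right)$
$x{\left(J \right)} = 2 J^{2}$ ($x{\left(J \right)} = 2 J J = 2 J^{2}$)
$\left(10822 + x{\left(92 \right)}\right) \left(n{\left(N{\left(14 \right)} \right)} - 34874\right) = \left(10822 + 2 \cdot 92^{2}\right) \left(\frac{-5 + \frac{1}{-5 + 14}}{-5 + 14} - 34874\right) = \left(10822 + 2 \cdot 8464\right) \left(\frac{-5 + \frac{1}{9}}{9} - 34874\right) = \left(10822 + 16928\right) \left(\frac{-5 + \frac{1}{9}}{9} - 34874\right) = 27750 \left(\frac{1}{9} \left(- \frac{44}{9}\right) - 34874\right) = 27750 \left(- \frac{44}{81} - 34874\right) = 27750 \left(- \frac{2824838}{81}\right) = - \frac{26129751500}{27}$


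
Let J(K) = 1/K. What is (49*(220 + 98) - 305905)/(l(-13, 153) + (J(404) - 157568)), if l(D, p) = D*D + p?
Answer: 117290492/63527383 ≈ 1.8463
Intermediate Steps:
l(D, p) = p + D**2 (l(D, p) = D**2 + p = p + D**2)
(49*(220 + 98) - 305905)/(l(-13, 153) + (J(404) - 157568)) = (49*(220 + 98) - 305905)/((153 + (-13)**2) + (1/404 - 157568)) = (49*318 - 305905)/((153 + 169) + (1/404 - 157568)) = (15582 - 305905)/(322 - 63657471/404) = -290323/(-63527383/404) = -290323*(-404/63527383) = 117290492/63527383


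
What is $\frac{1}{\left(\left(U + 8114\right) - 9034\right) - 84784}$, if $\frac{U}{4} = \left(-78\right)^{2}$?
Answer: $- \frac{1}{61368} \approx -1.6295 \cdot 10^{-5}$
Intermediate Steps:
$U = 24336$ ($U = 4 \left(-78\right)^{2} = 4 \cdot 6084 = 24336$)
$\frac{1}{\left(\left(U + 8114\right) - 9034\right) - 84784} = \frac{1}{\left(\left(24336 + 8114\right) - 9034\right) - 84784} = \frac{1}{\left(32450 - 9034\right) - 84784} = \frac{1}{23416 - 84784} = \frac{1}{-61368} = - \frac{1}{61368}$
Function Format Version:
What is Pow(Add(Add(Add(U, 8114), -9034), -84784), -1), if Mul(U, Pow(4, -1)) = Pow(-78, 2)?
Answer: Rational(-1, 61368) ≈ -1.6295e-5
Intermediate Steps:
U = 24336 (U = Mul(4, Pow(-78, 2)) = Mul(4, 6084) = 24336)
Pow(Add(Add(Add(U, 8114), -9034), -84784), -1) = Pow(Add(Add(Add(24336, 8114), -9034), -84784), -1) = Pow(Add(Add(32450, -9034), -84784), -1) = Pow(Add(23416, -84784), -1) = Pow(-61368, -1) = Rational(-1, 61368)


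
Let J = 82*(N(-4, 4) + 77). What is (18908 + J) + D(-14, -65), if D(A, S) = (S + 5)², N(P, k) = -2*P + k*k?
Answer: 30790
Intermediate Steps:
N(P, k) = k² - 2*P (N(P, k) = -2*P + k² = k² - 2*P)
D(A, S) = (5 + S)²
J = 8282 (J = 82*((4² - 2*(-4)) + 77) = 82*((16 + 8) + 77) = 82*(24 + 77) = 82*101 = 8282)
(18908 + J) + D(-14, -65) = (18908 + 8282) + (5 - 65)² = 27190 + (-60)² = 27190 + 3600 = 30790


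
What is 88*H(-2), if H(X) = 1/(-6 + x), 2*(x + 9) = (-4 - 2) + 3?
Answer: -16/3 ≈ -5.3333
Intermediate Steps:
x = -21/2 (x = -9 + ((-4 - 2) + 3)/2 = -9 + (-6 + 3)/2 = -9 + (½)*(-3) = -9 - 3/2 = -21/2 ≈ -10.500)
H(X) = -2/33 (H(X) = 1/(-6 - 21/2) = 1/(-33/2) = -2/33)
88*H(-2) = 88*(-2/33) = -16/3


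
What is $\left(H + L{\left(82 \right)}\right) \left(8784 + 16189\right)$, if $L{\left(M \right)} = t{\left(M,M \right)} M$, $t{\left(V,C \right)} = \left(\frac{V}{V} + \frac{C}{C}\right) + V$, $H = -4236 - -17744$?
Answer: $509349308$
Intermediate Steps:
$H = 13508$ ($H = -4236 + 17744 = 13508$)
$t{\left(V,C \right)} = 2 + V$ ($t{\left(V,C \right)} = \left(1 + 1\right) + V = 2 + V$)
$L{\left(M \right)} = M \left(2 + M\right)$ ($L{\left(M \right)} = \left(2 + M\right) M = M \left(2 + M\right)$)
$\left(H + L{\left(82 \right)}\right) \left(8784 + 16189\right) = \left(13508 + 82 \left(2 + 82\right)\right) \left(8784 + 16189\right) = \left(13508 + 82 \cdot 84\right) 24973 = \left(13508 + 6888\right) 24973 = 20396 \cdot 24973 = 509349308$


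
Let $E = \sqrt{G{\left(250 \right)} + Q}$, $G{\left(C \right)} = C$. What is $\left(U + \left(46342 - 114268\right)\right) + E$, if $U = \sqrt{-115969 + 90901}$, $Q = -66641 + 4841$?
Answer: $-67926 + 2 i \sqrt{6267} + 5 i \sqrt{2462} \approx -67926.0 + 406.42 i$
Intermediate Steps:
$Q = -61800$
$U = 2 i \sqrt{6267}$ ($U = \sqrt{-25068} = 2 i \sqrt{6267} \approx 158.33 i$)
$E = 5 i \sqrt{2462}$ ($E = \sqrt{250 - 61800} = \sqrt{-61550} = 5 i \sqrt{2462} \approx 248.09 i$)
$\left(U + \left(46342 - 114268\right)\right) + E = \left(2 i \sqrt{6267} + \left(46342 - 114268\right)\right) + 5 i \sqrt{2462} = \left(2 i \sqrt{6267} - 67926\right) + 5 i \sqrt{2462} = \left(-67926 + 2 i \sqrt{6267}\right) + 5 i \sqrt{2462} = -67926 + 2 i \sqrt{6267} + 5 i \sqrt{2462}$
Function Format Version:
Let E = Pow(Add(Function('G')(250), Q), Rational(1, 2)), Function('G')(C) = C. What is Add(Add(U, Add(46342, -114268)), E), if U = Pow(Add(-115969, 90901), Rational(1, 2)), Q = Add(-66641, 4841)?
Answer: Add(-67926, Mul(2, I, Pow(6267, Rational(1, 2))), Mul(5, I, Pow(2462, Rational(1, 2)))) ≈ Add(-67926., Mul(406.42, I))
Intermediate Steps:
Q = -61800
U = Mul(2, I, Pow(6267, Rational(1, 2))) (U = Pow(-25068, Rational(1, 2)) = Mul(2, I, Pow(6267, Rational(1, 2))) ≈ Mul(158.33, I))
E = Mul(5, I, Pow(2462, Rational(1, 2))) (E = Pow(Add(250, -61800), Rational(1, 2)) = Pow(-61550, Rational(1, 2)) = Mul(5, I, Pow(2462, Rational(1, 2))) ≈ Mul(248.09, I))
Add(Add(U, Add(46342, -114268)), E) = Add(Add(Mul(2, I, Pow(6267, Rational(1, 2))), Add(46342, -114268)), Mul(5, I, Pow(2462, Rational(1, 2)))) = Add(Add(Mul(2, I, Pow(6267, Rational(1, 2))), -67926), Mul(5, I, Pow(2462, Rational(1, 2)))) = Add(Add(-67926, Mul(2, I, Pow(6267, Rational(1, 2)))), Mul(5, I, Pow(2462, Rational(1, 2)))) = Add(-67926, Mul(2, I, Pow(6267, Rational(1, 2))), Mul(5, I, Pow(2462, Rational(1, 2))))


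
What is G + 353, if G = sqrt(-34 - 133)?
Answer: 353 + I*sqrt(167) ≈ 353.0 + 12.923*I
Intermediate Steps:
G = I*sqrt(167) (G = sqrt(-167) = I*sqrt(167) ≈ 12.923*I)
G + 353 = I*sqrt(167) + 353 = 353 + I*sqrt(167)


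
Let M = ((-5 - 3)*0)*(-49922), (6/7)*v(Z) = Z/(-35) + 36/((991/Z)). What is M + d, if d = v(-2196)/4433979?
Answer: -32818/7323455315 ≈ -4.4812e-6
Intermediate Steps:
v(Z) = 269*Z/29730 (v(Z) = 7*(Z/(-35) + 36/((991/Z)))/6 = 7*(Z*(-1/35) + 36*(Z/991))/6 = 7*(-Z/35 + 36*Z/991)/6 = 7*(269*Z/34685)/6 = 269*Z/29730)
d = -32818/7323455315 (d = ((269/29730)*(-2196))/4433979 = -98454/4955*1/4433979 = -32818/7323455315 ≈ -4.4812e-6)
M = 0 (M = -8*0*(-49922) = 0*(-49922) = 0)
M + d = 0 - 32818/7323455315 = -32818/7323455315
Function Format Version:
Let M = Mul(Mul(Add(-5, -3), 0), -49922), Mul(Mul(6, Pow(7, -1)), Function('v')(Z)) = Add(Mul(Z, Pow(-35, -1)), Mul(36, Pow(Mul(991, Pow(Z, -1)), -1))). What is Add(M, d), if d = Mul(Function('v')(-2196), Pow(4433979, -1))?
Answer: Rational(-32818, 7323455315) ≈ -4.4812e-6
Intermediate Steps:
Function('v')(Z) = Mul(Rational(269, 29730), Z) (Function('v')(Z) = Mul(Rational(7, 6), Add(Mul(Z, Pow(-35, -1)), Mul(36, Pow(Mul(991, Pow(Z, -1)), -1)))) = Mul(Rational(7, 6), Add(Mul(Z, Rational(-1, 35)), Mul(36, Mul(Rational(1, 991), Z)))) = Mul(Rational(7, 6), Add(Mul(Rational(-1, 35), Z), Mul(Rational(36, 991), Z))) = Mul(Rational(7, 6), Mul(Rational(269, 34685), Z)) = Mul(Rational(269, 29730), Z))
d = Rational(-32818, 7323455315) (d = Mul(Mul(Rational(269, 29730), -2196), Pow(4433979, -1)) = Mul(Rational(-98454, 4955), Rational(1, 4433979)) = Rational(-32818, 7323455315) ≈ -4.4812e-6)
M = 0 (M = Mul(Mul(-8, 0), -49922) = Mul(0, -49922) = 0)
Add(M, d) = Add(0, Rational(-32818, 7323455315)) = Rational(-32818, 7323455315)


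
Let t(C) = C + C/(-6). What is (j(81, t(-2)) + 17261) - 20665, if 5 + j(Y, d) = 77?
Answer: -3332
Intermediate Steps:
t(C) = 5*C/6 (t(C) = C + C*(-1/6) = C - C/6 = 5*C/6)
j(Y, d) = 72 (j(Y, d) = -5 + 77 = 72)
(j(81, t(-2)) + 17261) - 20665 = (72 + 17261) - 20665 = 17333 - 20665 = -3332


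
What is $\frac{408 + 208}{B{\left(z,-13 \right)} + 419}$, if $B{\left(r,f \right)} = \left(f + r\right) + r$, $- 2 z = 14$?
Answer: $\frac{11}{7} \approx 1.5714$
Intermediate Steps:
$z = -7$ ($z = \left(- \frac{1}{2}\right) 14 = -7$)
$B{\left(r,f \right)} = f + 2 r$
$\frac{408 + 208}{B{\left(z,-13 \right)} + 419} = \frac{408 + 208}{\left(-13 + 2 \left(-7\right)\right) + 419} = \frac{616}{\left(-13 - 14\right) + 419} = \frac{616}{-27 + 419} = \frac{616}{392} = 616 \cdot \frac{1}{392} = \frac{11}{7}$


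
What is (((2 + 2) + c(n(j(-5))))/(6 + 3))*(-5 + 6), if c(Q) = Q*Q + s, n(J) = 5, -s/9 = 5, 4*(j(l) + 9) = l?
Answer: -16/9 ≈ -1.7778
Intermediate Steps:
j(l) = -9 + l/4
s = -45 (s = -9*5 = -45)
c(Q) = -45 + Q² (c(Q) = Q*Q - 45 = Q² - 45 = -45 + Q²)
(((2 + 2) + c(n(j(-5))))/(6 + 3))*(-5 + 6) = (((2 + 2) + (-45 + 5²))/(6 + 3))*(-5 + 6) = ((4 + (-45 + 25))/9)*1 = ((4 - 20)*(⅑))*1 = -16*⅑*1 = -16/9*1 = -16/9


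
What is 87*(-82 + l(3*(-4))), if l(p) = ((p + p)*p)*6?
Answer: 143202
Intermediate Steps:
l(p) = 12*p**2 (l(p) = ((2*p)*p)*6 = (2*p**2)*6 = 12*p**2)
87*(-82 + l(3*(-4))) = 87*(-82 + 12*(3*(-4))**2) = 87*(-82 + 12*(-12)**2) = 87*(-82 + 12*144) = 87*(-82 + 1728) = 87*1646 = 143202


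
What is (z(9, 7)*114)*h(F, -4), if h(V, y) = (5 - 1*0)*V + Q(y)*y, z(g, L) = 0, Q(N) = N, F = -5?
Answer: 0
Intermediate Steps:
h(V, y) = y**2 + 5*V (h(V, y) = (5 - 1*0)*V + y*y = (5 + 0)*V + y**2 = 5*V + y**2 = y**2 + 5*V)
(z(9, 7)*114)*h(F, -4) = (0*114)*((-4)**2 + 5*(-5)) = 0*(16 - 25) = 0*(-9) = 0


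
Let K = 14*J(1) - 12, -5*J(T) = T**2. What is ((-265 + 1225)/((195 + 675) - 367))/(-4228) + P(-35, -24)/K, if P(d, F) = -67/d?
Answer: -5106611/39343654 ≈ -0.12980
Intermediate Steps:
J(T) = -T**2/5
K = -74/5 (K = 14*(-1/5*1**2) - 12 = 14*(-1/5*1) - 12 = 14*(-1/5) - 12 = -14/5 - 12 = -74/5 ≈ -14.800)
((-265 + 1225)/((195 + 675) - 367))/(-4228) + P(-35, -24)/K = ((-265 + 1225)/((195 + 675) - 367))/(-4228) + (-67/(-35))/(-74/5) = (960/(870 - 367))*(-1/4228) - 67*(-1/35)*(-5/74) = (960/503)*(-1/4228) + (67/35)*(-5/74) = (960*(1/503))*(-1/4228) - 67/518 = (960/503)*(-1/4228) - 67/518 = -240/531671 - 67/518 = -5106611/39343654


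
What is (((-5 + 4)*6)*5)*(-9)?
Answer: 270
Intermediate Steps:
(((-5 + 4)*6)*5)*(-9) = (-1*6*5)*(-9) = -6*5*(-9) = -30*(-9) = 270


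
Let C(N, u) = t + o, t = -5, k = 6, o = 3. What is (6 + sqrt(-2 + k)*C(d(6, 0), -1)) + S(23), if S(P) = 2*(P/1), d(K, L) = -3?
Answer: 48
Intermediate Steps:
C(N, u) = -2 (C(N, u) = -5 + 3 = -2)
S(P) = 2*P (S(P) = 2*(P*1) = 2*P)
(6 + sqrt(-2 + k)*C(d(6, 0), -1)) + S(23) = (6 + sqrt(-2 + 6)*(-2)) + 2*23 = (6 + sqrt(4)*(-2)) + 46 = (6 + 2*(-2)) + 46 = (6 - 4) + 46 = 2 + 46 = 48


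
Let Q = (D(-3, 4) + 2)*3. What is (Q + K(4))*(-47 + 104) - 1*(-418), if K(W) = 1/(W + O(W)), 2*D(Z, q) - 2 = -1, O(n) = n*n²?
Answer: 57551/68 ≈ 846.34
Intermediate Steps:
O(n) = n³
D(Z, q) = ½ (D(Z, q) = 1 + (½)*(-1) = 1 - ½ = ½)
K(W) = 1/(W + W³)
Q = 15/2 (Q = (½ + 2)*3 = (5/2)*3 = 15/2 ≈ 7.5000)
(Q + K(4))*(-47 + 104) - 1*(-418) = (15/2 + 1/(4 + 4³))*(-47 + 104) - 1*(-418) = (15/2 + 1/(4 + 64))*57 + 418 = (15/2 + 1/68)*57 + 418 = (511/68)*57 + 418 = 29127/68 + 418 = 57551/68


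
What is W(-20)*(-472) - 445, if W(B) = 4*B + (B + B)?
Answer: 56195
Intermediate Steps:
W(B) = 6*B (W(B) = 4*B + 2*B = 6*B)
W(-20)*(-472) - 445 = (6*(-20))*(-472) - 445 = -120*(-472) - 445 = 56640 - 445 = 56195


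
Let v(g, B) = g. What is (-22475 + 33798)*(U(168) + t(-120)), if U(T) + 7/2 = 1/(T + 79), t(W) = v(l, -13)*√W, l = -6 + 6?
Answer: -1504217/38 ≈ -39585.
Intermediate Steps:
l = 0
t(W) = 0 (t(W) = 0*√W = 0)
U(T) = -7/2 + 1/(79 + T) (U(T) = -7/2 + 1/(T + 79) = -7/2 + 1/(79 + T))
(-22475 + 33798)*(U(168) + t(-120)) = (-22475 + 33798)*((-551 - 7*168)/(2*(79 + 168)) + 0) = 11323*((½)*(-551 - 1176)/247 + 0) = 11323*((½)*(1/247)*(-1727) + 0) = 11323*(-1727/494 + 0) = 11323*(-1727/494) = -1504217/38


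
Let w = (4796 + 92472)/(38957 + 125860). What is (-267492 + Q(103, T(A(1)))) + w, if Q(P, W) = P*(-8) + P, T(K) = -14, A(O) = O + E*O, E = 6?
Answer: -44205964753/164817 ≈ -2.6821e+5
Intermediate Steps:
A(O) = 7*O (A(O) = O + 6*O = 7*O)
w = 97268/164817 ≈ 0.59016
Q(P, W) = -7*P (Q(P, W) = -8*P + P = -7*P)
(-267492 + Q(103, T(A(1)))) + w = (-267492 - 7*103) + 97268/164817 = (-267492 - 721) + 97268/164817 = -268213 + 97268/164817 = -44205964753/164817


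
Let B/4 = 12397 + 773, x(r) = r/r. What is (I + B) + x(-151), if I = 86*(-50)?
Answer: 48381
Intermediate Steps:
x(r) = 1
B = 52680 (B = 4*(12397 + 773) = 4*13170 = 52680)
I = -4300
(I + B) + x(-151) = (-4300 + 52680) + 1 = 48380 + 1 = 48381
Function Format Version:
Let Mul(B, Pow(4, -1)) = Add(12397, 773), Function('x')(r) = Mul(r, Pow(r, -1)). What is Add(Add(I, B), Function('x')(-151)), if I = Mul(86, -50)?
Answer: 48381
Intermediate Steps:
Function('x')(r) = 1
B = 52680 (B = Mul(4, Add(12397, 773)) = Mul(4, 13170) = 52680)
I = -4300
Add(Add(I, B), Function('x')(-151)) = Add(Add(-4300, 52680), 1) = Add(48380, 1) = 48381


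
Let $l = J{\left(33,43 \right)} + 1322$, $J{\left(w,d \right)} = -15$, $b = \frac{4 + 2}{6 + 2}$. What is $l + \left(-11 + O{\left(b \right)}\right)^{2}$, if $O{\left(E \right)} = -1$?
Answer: $1451$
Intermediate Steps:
$b = \frac{3}{4}$ ($b = \frac{6}{8} = 6 \cdot \frac{1}{8} = \frac{3}{4} \approx 0.75$)
$l = 1307$ ($l = -15 + 1322 = 1307$)
$l + \left(-11 + O{\left(b \right)}\right)^{2} = 1307 + \left(-11 - 1\right)^{2} = 1307 + \left(-12\right)^{2} = 1307 + 144 = 1451$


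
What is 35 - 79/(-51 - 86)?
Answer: 4874/137 ≈ 35.577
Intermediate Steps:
35 - 79/(-51 - 86) = 35 - 79/(-137) = 35 - 1/137*(-79) = 35 + 79/137 = 4874/137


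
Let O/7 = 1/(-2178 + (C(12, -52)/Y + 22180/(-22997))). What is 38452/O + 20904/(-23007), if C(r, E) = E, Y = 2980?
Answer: -11008769781277143268/919738223495 ≈ -1.1969e+7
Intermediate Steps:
O = -119929355/37331985231 (O = 7/(-2178 + (-52/2980 + 22180/(-22997))) = 7/(-2178 + (-52*1/2980 + 22180*(-1/22997))) = 7/(-2178 + (-13/745 - 22180/22997)) = 7/(-2178 - 16823061/17132765) = 7/(-37331985231/17132765) = 7*(-17132765/37331985231) = -119929355/37331985231 ≈ -0.0032125)
38452/O + 20904/(-23007) = 38452/(-119929355/37331985231) + 20904/(-23007) = 38452*(-37331985231/119929355) + 20904*(-1/23007) = -1435489496102412/119929355 - 6968/7669 = -11008769781277143268/919738223495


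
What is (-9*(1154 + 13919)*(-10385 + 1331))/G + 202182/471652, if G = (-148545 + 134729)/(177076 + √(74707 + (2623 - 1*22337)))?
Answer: -6411270482011207209/407271502 - 614119239*√54993/6908 ≈ -1.5763e+10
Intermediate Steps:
G = -13816/(177076 + √54993) (G = -13816/(177076 + √(74707 + (2623 - 22337))) = -13816/(177076 + √(74707 - 19714)) = -13816/(177076 + √54993) ≈ -0.077920)
(-9*(1154 + 13919)*(-10385 + 1331))/G + 202182/471652 = (-9*(1154 + 13919)*(-10385 + 1331))/(-222407456/2850532253 + 1256*√54993/2850532253) + 202182/471652 = (-135657*(-9054))/(-222407456/2850532253 + 1256*√54993/2850532253) + 202182*(1/471652) = (-9*(-136470942))/(-222407456/2850532253 + 1256*√54993/2850532253) + 101091/235826 = 1228238478/(-222407456/2850532253 + 1256*√54993/2850532253) + 101091/235826 = 101091/235826 + 1228238478/(-222407456/2850532253 + 1256*√54993/2850532253)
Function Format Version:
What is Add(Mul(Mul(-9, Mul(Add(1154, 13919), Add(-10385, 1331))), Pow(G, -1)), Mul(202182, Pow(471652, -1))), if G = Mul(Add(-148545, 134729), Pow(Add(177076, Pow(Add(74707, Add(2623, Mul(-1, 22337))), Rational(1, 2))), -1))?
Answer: Add(Rational(-6411270482011207209, 407271502), Mul(Rational(-614119239, 6908), Pow(54993, Rational(1, 2)))) ≈ -1.5763e+10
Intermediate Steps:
G = Mul(-13816, Pow(Add(177076, Pow(54993, Rational(1, 2))), -1)) (G = Mul(-13816, Pow(Add(177076, Pow(Add(74707, Add(2623, -22337)), Rational(1, 2))), -1)) = Mul(-13816, Pow(Add(177076, Pow(Add(74707, -19714), Rational(1, 2))), -1)) = Mul(-13816, Pow(Add(177076, Pow(54993, Rational(1, 2))), -1)) ≈ -0.077920)
Add(Mul(Mul(-9, Mul(Add(1154, 13919), Add(-10385, 1331))), Pow(G, -1)), Mul(202182, Pow(471652, -1))) = Add(Mul(Mul(-9, Mul(Add(1154, 13919), Add(-10385, 1331))), Pow(Add(Rational(-222407456, 2850532253), Mul(Rational(1256, 2850532253), Pow(54993, Rational(1, 2)))), -1)), Mul(202182, Pow(471652, -1))) = Add(Mul(Mul(-9, Mul(15073, -9054)), Pow(Add(Rational(-222407456, 2850532253), Mul(Rational(1256, 2850532253), Pow(54993, Rational(1, 2)))), -1)), Mul(202182, Rational(1, 471652))) = Add(Mul(Mul(-9, -136470942), Pow(Add(Rational(-222407456, 2850532253), Mul(Rational(1256, 2850532253), Pow(54993, Rational(1, 2)))), -1)), Rational(101091, 235826)) = Add(Mul(1228238478, Pow(Add(Rational(-222407456, 2850532253), Mul(Rational(1256, 2850532253), Pow(54993, Rational(1, 2)))), -1)), Rational(101091, 235826)) = Add(Rational(101091, 235826), Mul(1228238478, Pow(Add(Rational(-222407456, 2850532253), Mul(Rational(1256, 2850532253), Pow(54993, Rational(1, 2)))), -1)))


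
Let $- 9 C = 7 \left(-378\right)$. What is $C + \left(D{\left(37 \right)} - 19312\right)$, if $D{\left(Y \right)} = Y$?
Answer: $-18981$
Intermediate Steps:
$C = 294$ ($C = - \frac{7 \left(-378\right)}{9} = \left(- \frac{1}{9}\right) \left(-2646\right) = 294$)
$C + \left(D{\left(37 \right)} - 19312\right) = 294 + \left(37 - 19312\right) = 294 - 19275 = -18981$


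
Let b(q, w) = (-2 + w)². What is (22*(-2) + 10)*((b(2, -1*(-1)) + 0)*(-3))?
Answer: 102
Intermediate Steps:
(22*(-2) + 10)*((b(2, -1*(-1)) + 0)*(-3)) = (22*(-2) + 10)*(((-2 - 1*(-1))² + 0)*(-3)) = (-44 + 10)*(((-2 + 1)² + 0)*(-3)) = -34*((-1)² + 0)*(-3) = -34*(1 + 0)*(-3) = -34*(-3) = 102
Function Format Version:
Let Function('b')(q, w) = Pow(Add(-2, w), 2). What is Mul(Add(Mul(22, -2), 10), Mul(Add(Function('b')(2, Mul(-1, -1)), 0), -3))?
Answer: 102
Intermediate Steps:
Mul(Add(Mul(22, -2), 10), Mul(Add(Function('b')(2, Mul(-1, -1)), 0), -3)) = Mul(Add(Mul(22, -2), 10), Mul(Add(Pow(Add(-2, Mul(-1, -1)), 2), 0), -3)) = Mul(Add(-44, 10), Mul(Add(Pow(Add(-2, 1), 2), 0), -3)) = Mul(-34, Mul(Add(Pow(-1, 2), 0), -3)) = Mul(-34, Mul(Add(1, 0), -3)) = Mul(-34, Mul(1, -3)) = Mul(-34, -3) = 102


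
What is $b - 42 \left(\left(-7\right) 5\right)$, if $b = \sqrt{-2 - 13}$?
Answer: $1470 + i \sqrt{15} \approx 1470.0 + 3.873 i$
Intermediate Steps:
$b = i \sqrt{15}$ ($b = \sqrt{-15} = i \sqrt{15} \approx 3.873 i$)
$b - 42 \left(\left(-7\right) 5\right) = i \sqrt{15} - 42 \left(\left(-7\right) 5\right) = i \sqrt{15} - -1470 = i \sqrt{15} + 1470 = 1470 + i \sqrt{15}$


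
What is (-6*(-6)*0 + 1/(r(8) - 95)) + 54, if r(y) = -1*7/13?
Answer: 67055/1242 ≈ 53.990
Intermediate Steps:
r(y) = -7/13 (r(y) = -7*1/13 = -7/13)
(-6*(-6)*0 + 1/(r(8) - 95)) + 54 = (-6*(-6)*0 + 1/(-7/13 - 95)) + 54 = (36*0 + 1/(-1242/13)) + 54 = (0 - 13/1242) + 54 = -13/1242 + 54 = 67055/1242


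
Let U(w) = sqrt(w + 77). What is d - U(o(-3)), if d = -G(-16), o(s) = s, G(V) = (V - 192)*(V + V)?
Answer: -6656 - sqrt(74) ≈ -6664.6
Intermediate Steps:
G(V) = 2*V*(-192 + V) (G(V) = (-192 + V)*(2*V) = 2*V*(-192 + V))
U(w) = sqrt(77 + w)
d = -6656 (d = -2*(-16)*(-192 - 16) = -2*(-16)*(-208) = -1*6656 = -6656)
d - U(o(-3)) = -6656 - sqrt(77 - 3) = -6656 - sqrt(74)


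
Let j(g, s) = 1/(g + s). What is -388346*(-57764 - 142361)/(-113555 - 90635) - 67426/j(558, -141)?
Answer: -83126498189/2917 ≈ -2.8497e+7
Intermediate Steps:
-388346*(-57764 - 142361)/(-113555 - 90635) - 67426/j(558, -141) = -388346*(-57764 - 142361)/(-113555 - 90635) - 67426/(1/(558 - 141)) = -388346/((-204190/(-200125))) - 67426/(1/417) = -388346/((-204190*(-1/200125))) - 67426/1/417 = -388346/40838/40025 - 67426*417 = -388346*40025/40838 - 28116642 = -1110253475/2917 - 28116642 = -83126498189/2917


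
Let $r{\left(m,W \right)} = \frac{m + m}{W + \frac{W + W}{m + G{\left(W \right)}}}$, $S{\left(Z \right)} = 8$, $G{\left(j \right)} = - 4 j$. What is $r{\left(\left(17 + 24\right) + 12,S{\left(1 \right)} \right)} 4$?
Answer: $\frac{1113}{23} \approx 48.391$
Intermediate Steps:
$r{\left(m,W \right)} = \frac{2 m}{W + \frac{2 W}{m - 4 W}}$ ($r{\left(m,W \right)} = \frac{m + m}{W + \frac{W + W}{m - 4 W}} = \frac{2 m}{W + \frac{2 W}{m - 4 W}}$)
$r{\left(\left(17 + 24\right) + 12,S{\left(1 \right)} \right)} 4 = \frac{2 \left(\left(17 + 24\right) + 12\right) \left(\left(\left(17 + 24\right) + 12\right) - 32\right)}{8 \left(2 + \left(\left(17 + 24\right) + 12\right) - 32\right)} 4 = 2 \left(41 + 12\right) \frac{1}{8} \frac{1}{2 + \left(41 + 12\right) - 32} \left(\left(41 + 12\right) - 32\right) 4 = 2 \cdot 53 \cdot \frac{1}{8} \frac{1}{2 + 53 - 32} \left(53 - 32\right) 4 = 2 \cdot 53 \cdot \frac{1}{8} \cdot \frac{1}{23} \cdot 21 \cdot 4 = \frac{1113}{92} \cdot 4 = \frac{1113}{23}$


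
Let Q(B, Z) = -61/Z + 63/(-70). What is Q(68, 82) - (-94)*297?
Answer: 5722853/205 ≈ 27916.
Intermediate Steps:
Q(B, Z) = -9/10 - 61/Z (Q(B, Z) = -61/Z + 63*(-1/70) = -61/Z - 9/10 = -9/10 - 61/Z)
Q(68, 82) - (-94)*297 = (-9/10 - 61/82) - (-94)*297 = (-9/10 - 61*1/82) - 1*(-27918) = (-9/10 - 61/82) + 27918 = -337/205 + 27918 = 5722853/205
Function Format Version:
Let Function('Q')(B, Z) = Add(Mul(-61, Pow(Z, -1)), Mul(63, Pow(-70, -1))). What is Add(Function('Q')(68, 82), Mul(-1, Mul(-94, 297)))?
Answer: Rational(5722853, 205) ≈ 27916.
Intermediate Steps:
Function('Q')(B, Z) = Add(Rational(-9, 10), Mul(-61, Pow(Z, -1))) (Function('Q')(B, Z) = Add(Mul(-61, Pow(Z, -1)), Mul(63, Rational(-1, 70))) = Add(Mul(-61, Pow(Z, -1)), Rational(-9, 10)) = Add(Rational(-9, 10), Mul(-61, Pow(Z, -1))))
Add(Function('Q')(68, 82), Mul(-1, Mul(-94, 297))) = Add(Add(Rational(-9, 10), Mul(-61, Pow(82, -1))), Mul(-1, Mul(-94, 297))) = Add(Add(Rational(-9, 10), Mul(-61, Rational(1, 82))), Mul(-1, -27918)) = Add(Add(Rational(-9, 10), Rational(-61, 82)), 27918) = Add(Rational(-337, 205), 27918) = Rational(5722853, 205)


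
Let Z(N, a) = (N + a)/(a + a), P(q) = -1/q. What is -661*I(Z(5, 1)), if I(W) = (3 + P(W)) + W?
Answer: -11237/3 ≈ -3745.7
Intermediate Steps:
Z(N, a) = (N + a)/(2*a) (Z(N, a) = (N + a)/((2*a)) = (N + a)*(1/(2*a)) = (N + a)/(2*a))
I(W) = 3 + W - 1/W (I(W) = (3 - 1/W) + W = 3 + W - 1/W)
-661*I(Z(5, 1)) = -661*(3 + (1/2)*(5 + 1)/1 - 1/((1/2)*(5 + 1)/1)) = -661*(3 + (1/2)*1*6 - 1/((1/2)*1*6)) = -661*(3 + 3 - 1/3) = -661*17/3 = -11237/3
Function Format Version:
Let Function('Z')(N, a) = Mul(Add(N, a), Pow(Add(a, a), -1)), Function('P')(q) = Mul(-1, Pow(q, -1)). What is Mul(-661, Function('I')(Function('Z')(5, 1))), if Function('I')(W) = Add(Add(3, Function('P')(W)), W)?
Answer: Rational(-11237, 3) ≈ -3745.7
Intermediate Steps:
Function('Z')(N, a) = Mul(Rational(1, 2), Pow(a, -1), Add(N, a)) (Function('Z')(N, a) = Mul(Add(N, a), Pow(Mul(2, a), -1)) = Mul(Add(N, a), Mul(Rational(1, 2), Pow(a, -1))) = Mul(Rational(1, 2), Pow(a, -1), Add(N, a)))
Function('I')(W) = Add(3, W, Mul(-1, Pow(W, -1))) (Function('I')(W) = Add(Add(3, Mul(-1, Pow(W, -1))), W) = Add(3, W, Mul(-1, Pow(W, -1))))
Mul(-661, Function('I')(Function('Z')(5, 1))) = Mul(-661, Add(3, Mul(Rational(1, 2), Pow(1, -1), Add(5, 1)), Mul(-1, Pow(Mul(Rational(1, 2), Pow(1, -1), Add(5, 1)), -1)))) = Mul(-661, Add(3, Mul(Rational(1, 2), 1, 6), Mul(-1, Pow(Mul(Rational(1, 2), 1, 6), -1)))) = Mul(-661, Add(3, 3, Mul(-1, Pow(3, -1)))) = Mul(-661, Add(3, 3, Mul(-1, Rational(1, 3)))) = Mul(-661, Add(3, 3, Rational(-1, 3))) = Mul(-661, Rational(17, 3)) = Rational(-11237, 3)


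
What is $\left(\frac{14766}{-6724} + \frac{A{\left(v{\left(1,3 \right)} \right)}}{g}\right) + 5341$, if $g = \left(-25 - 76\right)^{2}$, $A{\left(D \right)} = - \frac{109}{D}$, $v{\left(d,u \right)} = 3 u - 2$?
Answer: $\frac{1281688089555}{240070334} \approx 5338.8$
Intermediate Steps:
$v{\left(d,u \right)} = -2 + 3 u$
$g = 10201$ ($g = \left(-101\right)^{2} = 10201$)
$\left(\frac{14766}{-6724} + \frac{A{\left(v{\left(1,3 \right)} \right)}}{g}\right) + 5341 = \left(\frac{14766}{-6724} + \frac{\left(-109\right) \frac{1}{-2 + 3 \cdot 3}}{10201}\right) + 5341 = \left(14766 \left(- \frac{1}{6724}\right) + - \frac{109}{-2 + 9} \cdot \frac{1}{10201}\right) + 5341 = \left(- \frac{7383}{3362} + - \frac{109}{7} \cdot \frac{1}{10201}\right) + 5341 = \left(- \frac{7383}{3362} + \left(-109\right) \frac{1}{7} \cdot \frac{1}{10201}\right) + 5341 = \left(- \frac{7383}{3362} - \frac{109}{71407}\right) + 5341 = - \frac{527564339}{240070334} + 5341 = \frac{1281688089555}{240070334}$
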